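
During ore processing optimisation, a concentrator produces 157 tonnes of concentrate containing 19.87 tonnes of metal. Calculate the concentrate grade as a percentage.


Grade = (metal in concentrate / concentrate mass) * 100
= (19.87 / 157) * 100
= 0.1265605096 * 100
= 12.6561%

12.6561%


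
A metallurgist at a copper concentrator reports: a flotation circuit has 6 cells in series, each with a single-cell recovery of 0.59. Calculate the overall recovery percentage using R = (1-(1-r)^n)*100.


99.525%

Complement of single-cell recovery:
1 - r = 1 - 0.59 = 0.41
Raise to power n:
(1 - r)^6 = 0.41^6 = 0.004750104241
Overall recovery:
R = (1 - 0.004750104241) * 100
= 99.525%


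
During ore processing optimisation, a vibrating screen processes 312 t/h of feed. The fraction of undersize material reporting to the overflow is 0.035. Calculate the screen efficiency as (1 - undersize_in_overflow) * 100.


96.5%

Screen efficiency = (1 - fraction of undersize in overflow) * 100
= (1 - 0.035) * 100
= 0.965 * 100
= 96.5%


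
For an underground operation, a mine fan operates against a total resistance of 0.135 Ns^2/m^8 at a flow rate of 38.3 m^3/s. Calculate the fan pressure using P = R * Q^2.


Compute Q^2:
Q^2 = 38.3^2 = 1466.89
Compute pressure:
P = R * Q^2 = 0.135 * 1466.89
= 198.0302 Pa

198.0302 Pa


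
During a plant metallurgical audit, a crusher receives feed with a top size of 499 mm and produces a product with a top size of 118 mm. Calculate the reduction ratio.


Reduction ratio = feed size / product size
= 499 / 118
= 4.2288

4.2288


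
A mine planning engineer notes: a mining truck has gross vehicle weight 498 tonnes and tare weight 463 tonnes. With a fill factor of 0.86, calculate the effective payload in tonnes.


Maximum payload = gross - tare
= 498 - 463 = 35 tonnes
Effective payload = max payload * fill factor
= 35 * 0.86
= 30.1 tonnes

30.1 tonnes


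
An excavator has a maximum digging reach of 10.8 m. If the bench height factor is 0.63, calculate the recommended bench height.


6.804 m

Bench height = reach * factor
= 10.8 * 0.63
= 6.804 m


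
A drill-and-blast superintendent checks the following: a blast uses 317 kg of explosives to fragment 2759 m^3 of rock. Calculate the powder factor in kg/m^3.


Powder factor = explosive mass / rock volume
= 317 / 2759
= 0.1149 kg/m^3

0.1149 kg/m^3


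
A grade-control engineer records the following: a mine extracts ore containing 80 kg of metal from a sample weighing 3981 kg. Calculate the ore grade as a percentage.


2.0095%

Ore grade = (metal mass / ore mass) * 100
= (80 / 3981) * 100
= 0.0200954534 * 100
= 2.0095%


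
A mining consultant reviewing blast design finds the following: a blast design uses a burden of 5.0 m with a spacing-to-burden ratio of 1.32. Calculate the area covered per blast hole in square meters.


33.0 m^2

First, find the spacing:
Spacing = burden * ratio = 5.0 * 1.32
= 6.6 m
Then, calculate the area:
Area = burden * spacing = 5.0 * 6.6
= 33.0 m^2


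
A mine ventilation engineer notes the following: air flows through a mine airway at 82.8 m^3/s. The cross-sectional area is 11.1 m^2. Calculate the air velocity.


Velocity = flow rate / cross-sectional area
= 82.8 / 11.1
= 7.4595 m/s

7.4595 m/s


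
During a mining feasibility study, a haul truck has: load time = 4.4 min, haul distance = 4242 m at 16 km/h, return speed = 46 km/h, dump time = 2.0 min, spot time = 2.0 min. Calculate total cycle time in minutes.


Convert haul speed to m/min: 16 * 1000/60 = 266.6666667 m/min
Haul time = 4242 / 266.6666667 = 15.9075 min
Convert return speed to m/min: 46 * 1000/60 = 766.6666667 m/min
Return time = 4242 / 766.6666667 = 5.533043478 min
Total cycle time:
= 4.4 + 15.9075 + 2.0 + 5.533043478 + 2.0
= 29.8405 min

29.8405 min


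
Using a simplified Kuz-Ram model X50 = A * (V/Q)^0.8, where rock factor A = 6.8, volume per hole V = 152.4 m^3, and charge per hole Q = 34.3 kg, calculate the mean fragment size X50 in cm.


Compute V/Q:
V/Q = 152.4 / 34.3 = 4.443148688
Raise to the power 0.8:
(V/Q)^0.8 = 4.443148688^0.8 = 3.297256079
Multiply by A:
X50 = 6.8 * 3.297256079
= 22.4213 cm

22.4213 cm


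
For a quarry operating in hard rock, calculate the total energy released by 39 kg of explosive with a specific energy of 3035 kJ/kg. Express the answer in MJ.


Energy = mass * specific_energy / 1000
= 39 * 3035 / 1000
= 118365 / 1000
= 118.365 MJ

118.365 MJ


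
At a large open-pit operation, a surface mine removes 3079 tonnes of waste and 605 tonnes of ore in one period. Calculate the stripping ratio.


Stripping ratio = waste tonnage / ore tonnage
= 3079 / 605
= 5.0893

5.0893


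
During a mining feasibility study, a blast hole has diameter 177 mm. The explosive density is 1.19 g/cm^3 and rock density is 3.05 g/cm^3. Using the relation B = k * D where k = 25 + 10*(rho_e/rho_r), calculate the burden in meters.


5.1156 m

First, compute k:
rho_e / rho_r = 1.19 / 3.05 = 0.3901639344
k = 25 + 10 * 0.3901639344 = 28.90163934
Then, compute burden:
B = k * D / 1000 = 28.90163934 * 177 / 1000
= 5115.590164 / 1000
= 5.1156 m


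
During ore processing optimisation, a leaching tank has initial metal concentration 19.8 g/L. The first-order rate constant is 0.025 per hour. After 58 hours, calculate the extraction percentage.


76.543%

Compute the exponent:
-k * t = -0.025 * 58 = -1.45
Remaining concentration:
C = 19.8 * exp(-1.45)
= 19.8 * 0.2345702881
= 4.644491704 g/L
Extracted = 19.8 - 4.644491704 = 15.1555083 g/L
Extraction % = 15.1555083 / 19.8 * 100
= 76.543%


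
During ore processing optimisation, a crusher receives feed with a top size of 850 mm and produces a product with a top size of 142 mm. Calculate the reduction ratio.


Reduction ratio = feed size / product size
= 850 / 142
= 5.9859

5.9859


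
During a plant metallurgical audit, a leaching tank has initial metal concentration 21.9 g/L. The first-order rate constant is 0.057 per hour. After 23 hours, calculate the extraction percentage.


73.045%

Compute the exponent:
-k * t = -0.057 * 23 = -1.311
Remaining concentration:
C = 21.9 * exp(-1.311)
= 21.9 * 0.2695503712
= 5.903153129 g/L
Extracted = 21.9 - 5.903153129 = 15.99684687 g/L
Extraction % = 15.99684687 / 21.9 * 100
= 73.045%


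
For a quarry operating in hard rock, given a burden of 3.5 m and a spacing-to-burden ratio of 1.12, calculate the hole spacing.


3.92 m

Spacing = burden * ratio
= 3.5 * 1.12
= 3.92 m


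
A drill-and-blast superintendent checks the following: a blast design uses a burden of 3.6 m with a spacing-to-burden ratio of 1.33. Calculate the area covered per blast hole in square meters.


17.2368 m^2

First, find the spacing:
Spacing = burden * ratio = 3.6 * 1.33
= 4.788 m
Then, calculate the area:
Area = burden * spacing = 3.6 * 4.788
= 17.2368 m^2


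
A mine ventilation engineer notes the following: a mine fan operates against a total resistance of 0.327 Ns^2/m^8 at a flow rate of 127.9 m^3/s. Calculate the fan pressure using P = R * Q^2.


Compute Q^2:
Q^2 = 127.9^2 = 16358.41
Compute pressure:
P = R * Q^2 = 0.327 * 16358.41
= 5349.2001 Pa

5349.2001 Pa


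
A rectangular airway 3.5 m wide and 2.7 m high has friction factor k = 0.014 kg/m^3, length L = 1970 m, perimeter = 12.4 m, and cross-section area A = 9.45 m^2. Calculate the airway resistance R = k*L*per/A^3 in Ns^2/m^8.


0.4052 Ns^2/m^8

Compute the numerator:
k * L * per = 0.014 * 1970 * 12.4
= 341.992
Compute the denominator:
A^3 = 9.45^3 = 843.908625
Resistance:
R = 341.992 / 843.908625
= 0.4052 Ns^2/m^8


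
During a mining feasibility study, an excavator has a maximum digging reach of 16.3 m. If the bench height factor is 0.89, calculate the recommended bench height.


Bench height = reach * factor
= 16.3 * 0.89
= 14.507 m

14.507 m


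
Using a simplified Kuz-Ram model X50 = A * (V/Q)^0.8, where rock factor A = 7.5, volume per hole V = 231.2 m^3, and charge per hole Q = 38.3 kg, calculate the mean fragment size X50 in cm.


Compute V/Q:
V/Q = 231.2 / 38.3 = 6.036553525
Raise to the power 0.8:
(V/Q)^0.8 = 6.036553525^0.8 = 4.213385968
Multiply by A:
X50 = 7.5 * 4.213385968
= 31.6004 cm

31.6004 cm


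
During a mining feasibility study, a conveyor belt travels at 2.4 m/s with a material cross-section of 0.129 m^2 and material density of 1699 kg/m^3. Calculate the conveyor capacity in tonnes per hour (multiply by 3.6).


1893.6374 t/h

Volumetric flow = speed * area
= 2.4 * 0.129 = 0.3096 m^3/s
Mass flow = volumetric * density
= 0.3096 * 1699 = 526.0104 kg/s
Convert to t/h: multiply by 3.6
Capacity = 526.0104 * 3.6
= 1893.6374 t/h


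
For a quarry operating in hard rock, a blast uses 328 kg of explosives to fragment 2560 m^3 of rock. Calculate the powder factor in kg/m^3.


Powder factor = explosive mass / rock volume
= 328 / 2560
= 0.1281 kg/m^3

0.1281 kg/m^3


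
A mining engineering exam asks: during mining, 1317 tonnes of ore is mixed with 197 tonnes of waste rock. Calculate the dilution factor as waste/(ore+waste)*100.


13.0119%

Total material = ore + waste
= 1317 + 197 = 1514 tonnes
Dilution = waste / total * 100
= 197 / 1514 * 100
= 0.1301188904 * 100
= 13.0119%


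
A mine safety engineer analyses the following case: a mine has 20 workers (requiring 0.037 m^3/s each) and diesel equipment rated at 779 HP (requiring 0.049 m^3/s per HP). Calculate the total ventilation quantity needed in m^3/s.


Airflow for workers:
Q_people = 20 * 0.037 = 0.74 m^3/s
Airflow for diesel equipment:
Q_diesel = 779 * 0.049 = 38.171 m^3/s
Total ventilation:
Q_total = 0.74 + 38.171
= 38.911 m^3/s

38.911 m^3/s


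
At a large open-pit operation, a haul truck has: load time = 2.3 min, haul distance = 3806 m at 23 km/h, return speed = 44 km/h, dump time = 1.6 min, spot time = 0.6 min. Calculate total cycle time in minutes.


Convert haul speed to m/min: 23 * 1000/60 = 383.3333333 m/min
Haul time = 3806 / 383.3333333 = 9.928695652 min
Convert return speed to m/min: 44 * 1000/60 = 733.3333333 m/min
Return time = 3806 / 733.3333333 = 5.19 min
Total cycle time:
= 2.3 + 9.928695652 + 1.6 + 5.19 + 0.6
= 19.6187 min

19.6187 min


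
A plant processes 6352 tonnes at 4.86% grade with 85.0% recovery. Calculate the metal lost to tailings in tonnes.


Total metal in feed:
= 6352 * 4.86 / 100 = 308.7072 tonnes
Metal recovered:
= 308.7072 * 85.0 / 100 = 262.40112 tonnes
Metal lost to tailings:
= 308.7072 - 262.40112
= 46.3061 tonnes

46.3061 tonnes


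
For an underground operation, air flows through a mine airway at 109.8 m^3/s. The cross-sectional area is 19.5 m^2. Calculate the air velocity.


5.6308 m/s

Velocity = flow rate / cross-sectional area
= 109.8 / 19.5
= 5.6308 m/s


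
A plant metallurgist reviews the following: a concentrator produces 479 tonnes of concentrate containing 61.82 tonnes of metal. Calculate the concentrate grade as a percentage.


Grade = (metal in concentrate / concentrate mass) * 100
= (61.82 / 479) * 100
= 0.1290605428 * 100
= 12.9061%

12.9061%


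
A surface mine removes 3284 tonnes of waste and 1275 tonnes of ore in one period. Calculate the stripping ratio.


2.5757

Stripping ratio = waste tonnage / ore tonnage
= 3284 / 1275
= 2.5757


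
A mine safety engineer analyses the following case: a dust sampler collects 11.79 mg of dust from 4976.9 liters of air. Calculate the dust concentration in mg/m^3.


Convert liters to m^3: 1 m^3 = 1000 L
Concentration = mass / volume * 1000
= 11.79 / 4976.9 * 1000
= 0.002368944524 * 1000
= 2.3689 mg/m^3

2.3689 mg/m^3


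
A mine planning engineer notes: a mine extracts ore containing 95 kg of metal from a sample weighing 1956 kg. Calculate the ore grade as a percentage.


4.8569%

Ore grade = (metal mass / ore mass) * 100
= (95 / 1956) * 100
= 0.04856850716 * 100
= 4.8569%


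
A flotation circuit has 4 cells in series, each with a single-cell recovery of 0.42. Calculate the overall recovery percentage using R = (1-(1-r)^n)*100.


Complement of single-cell recovery:
1 - r = 1 - 0.42 = 0.58
Raise to power n:
(1 - r)^4 = 0.58^4 = 0.11316496
Overall recovery:
R = (1 - 0.11316496) * 100
= 88.6835%

88.6835%


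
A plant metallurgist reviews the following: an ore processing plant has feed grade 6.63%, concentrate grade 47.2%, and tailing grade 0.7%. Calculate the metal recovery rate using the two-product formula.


Using the two-product formula:
R = 100 * c * (f - t) / (f * (c - t))
Numerator = 100 * 47.2 * (6.63 - 0.7)
= 100 * 47.2 * 5.93
= 27989.6
Denominator = 6.63 * (47.2 - 0.7)
= 6.63 * 46.5
= 308.295
R = 27989.6 / 308.295
= 90.7884%

90.7884%


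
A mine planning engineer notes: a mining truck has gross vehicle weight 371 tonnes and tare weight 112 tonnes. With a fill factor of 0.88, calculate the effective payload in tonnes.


Maximum payload = gross - tare
= 371 - 112 = 259 tonnes
Effective payload = max payload * fill factor
= 259 * 0.88
= 227.92 tonnes

227.92 tonnes


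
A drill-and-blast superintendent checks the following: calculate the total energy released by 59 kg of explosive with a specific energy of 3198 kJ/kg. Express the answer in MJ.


188.682 MJ

Energy = mass * specific_energy / 1000
= 59 * 3198 / 1000
= 188682 / 1000
= 188.682 MJ


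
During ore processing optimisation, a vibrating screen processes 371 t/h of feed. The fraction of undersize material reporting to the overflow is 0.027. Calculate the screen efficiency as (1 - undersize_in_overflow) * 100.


Screen efficiency = (1 - fraction of undersize in overflow) * 100
= (1 - 0.027) * 100
= 0.973 * 100
= 97.3%

97.3%


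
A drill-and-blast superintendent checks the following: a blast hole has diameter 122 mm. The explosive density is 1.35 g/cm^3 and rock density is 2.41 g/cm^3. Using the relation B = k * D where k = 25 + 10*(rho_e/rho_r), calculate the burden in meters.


3.7334 m

First, compute k:
rho_e / rho_r = 1.35 / 2.41 = 0.5601659751
k = 25 + 10 * 0.5601659751 = 30.60165975
Then, compute burden:
B = k * D / 1000 = 30.60165975 * 122 / 1000
= 3733.40249 / 1000
= 3.7334 m


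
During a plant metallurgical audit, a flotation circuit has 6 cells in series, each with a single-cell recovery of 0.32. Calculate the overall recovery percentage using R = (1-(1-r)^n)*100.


Complement of single-cell recovery:
1 - r = 1 - 0.32 = 0.68
Raise to power n:
(1 - r)^6 = 0.68^6 = 0.09886748262
Overall recovery:
R = (1 - 0.09886748262) * 100
= 90.1133%

90.1133%


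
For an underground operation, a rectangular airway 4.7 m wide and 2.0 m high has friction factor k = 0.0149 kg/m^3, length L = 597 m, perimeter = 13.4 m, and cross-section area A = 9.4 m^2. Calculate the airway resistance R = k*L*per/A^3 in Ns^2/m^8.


Compute the numerator:
k * L * per = 0.0149 * 597 * 13.4
= 119.19702
Compute the denominator:
A^3 = 9.4^3 = 830.584
Resistance:
R = 119.19702 / 830.584
= 0.1435 Ns^2/m^8

0.1435 Ns^2/m^8


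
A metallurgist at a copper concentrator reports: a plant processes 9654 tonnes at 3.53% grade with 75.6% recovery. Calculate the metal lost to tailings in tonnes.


Total metal in feed:
= 9654 * 3.53 / 100 = 340.7862 tonnes
Metal recovered:
= 340.7862 * 75.6 / 100 = 257.6343672 tonnes
Metal lost to tailings:
= 340.7862 - 257.6343672
= 83.1518 tonnes

83.1518 tonnes


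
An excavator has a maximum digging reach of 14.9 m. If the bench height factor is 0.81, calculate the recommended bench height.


Bench height = reach * factor
= 14.9 * 0.81
= 12.069 m

12.069 m


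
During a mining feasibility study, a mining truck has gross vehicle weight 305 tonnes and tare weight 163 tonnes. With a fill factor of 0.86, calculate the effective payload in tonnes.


Maximum payload = gross - tare
= 305 - 163 = 142 tonnes
Effective payload = max payload * fill factor
= 142 * 0.86
= 122.12 tonnes

122.12 tonnes


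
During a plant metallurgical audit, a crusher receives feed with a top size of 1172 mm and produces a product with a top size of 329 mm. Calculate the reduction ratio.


3.5623

Reduction ratio = feed size / product size
= 1172 / 329
= 3.5623


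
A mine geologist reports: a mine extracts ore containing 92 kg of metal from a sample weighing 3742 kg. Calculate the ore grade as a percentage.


Ore grade = (metal mass / ore mass) * 100
= (92 / 3742) * 100
= 0.024585783 * 100
= 2.4586%

2.4586%


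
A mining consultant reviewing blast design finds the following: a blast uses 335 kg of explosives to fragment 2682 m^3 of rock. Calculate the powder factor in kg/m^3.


0.1249 kg/m^3

Powder factor = explosive mass / rock volume
= 335 / 2682
= 0.1249 kg/m^3


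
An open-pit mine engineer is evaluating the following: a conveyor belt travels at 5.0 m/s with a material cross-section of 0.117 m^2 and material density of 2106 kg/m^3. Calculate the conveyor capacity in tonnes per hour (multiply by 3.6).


Volumetric flow = speed * area
= 5.0 * 0.117 = 0.585 m^3/s
Mass flow = volumetric * density
= 0.585 * 2106 = 1232.01 kg/s
Convert to t/h: multiply by 3.6
Capacity = 1232.01 * 3.6
= 4435.236 t/h

4435.236 t/h


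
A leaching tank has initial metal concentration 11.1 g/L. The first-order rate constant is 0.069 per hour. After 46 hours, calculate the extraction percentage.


95.8164%

Compute the exponent:
-k * t = -0.069 * 46 = -3.174
Remaining concentration:
C = 11.1 * exp(-3.174)
= 11.1 * 0.04183591909
= 0.4643787019 g/L
Extracted = 11.1 - 0.4643787019 = 10.6356213 g/L
Extraction % = 10.6356213 / 11.1 * 100
= 95.8164%


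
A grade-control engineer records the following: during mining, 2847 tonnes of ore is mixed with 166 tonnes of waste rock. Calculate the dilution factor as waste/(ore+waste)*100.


Total material = ore + waste
= 2847 + 166 = 3013 tonnes
Dilution = waste / total * 100
= 166 / 3013 * 100
= 0.05509459011 * 100
= 5.5095%

5.5095%


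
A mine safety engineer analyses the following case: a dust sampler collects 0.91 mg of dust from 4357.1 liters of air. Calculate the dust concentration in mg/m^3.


Convert liters to m^3: 1 m^3 = 1000 L
Concentration = mass / volume * 1000
= 0.91 / 4357.1 * 1000
= 0.0002088545133 * 1000
= 0.2089 mg/m^3

0.2089 mg/m^3


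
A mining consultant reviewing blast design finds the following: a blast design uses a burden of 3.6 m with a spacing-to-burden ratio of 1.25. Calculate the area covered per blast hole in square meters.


First, find the spacing:
Spacing = burden * ratio = 3.6 * 1.25
= 4.5 m
Then, calculate the area:
Area = burden * spacing = 3.6 * 4.5
= 16.2 m^2

16.2 m^2


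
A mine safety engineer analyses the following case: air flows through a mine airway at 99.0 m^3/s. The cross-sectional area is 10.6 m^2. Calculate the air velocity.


Velocity = flow rate / cross-sectional area
= 99.0 / 10.6
= 9.3396 m/s

9.3396 m/s


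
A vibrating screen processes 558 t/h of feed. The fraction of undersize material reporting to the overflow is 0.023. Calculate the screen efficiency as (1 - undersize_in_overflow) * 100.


97.7%

Screen efficiency = (1 - fraction of undersize in overflow) * 100
= (1 - 0.023) * 100
= 0.977 * 100
= 97.7%


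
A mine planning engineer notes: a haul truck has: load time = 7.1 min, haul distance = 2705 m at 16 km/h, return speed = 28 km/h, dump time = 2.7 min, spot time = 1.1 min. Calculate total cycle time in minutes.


26.8402 min

Convert haul speed to m/min: 16 * 1000/60 = 266.6666667 m/min
Haul time = 2705 / 266.6666667 = 10.14375 min
Convert return speed to m/min: 28 * 1000/60 = 466.6666667 m/min
Return time = 2705 / 466.6666667 = 5.796428571 min
Total cycle time:
= 7.1 + 10.14375 + 2.7 + 5.796428571 + 1.1
= 26.8402 min


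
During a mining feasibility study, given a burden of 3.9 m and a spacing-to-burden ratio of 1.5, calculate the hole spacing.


Spacing = burden * ratio
= 3.9 * 1.5
= 5.85 m

5.85 m


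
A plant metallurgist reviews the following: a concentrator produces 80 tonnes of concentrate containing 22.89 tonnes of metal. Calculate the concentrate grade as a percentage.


Grade = (metal in concentrate / concentrate mass) * 100
= (22.89 / 80) * 100
= 0.286125 * 100
= 28.6125%

28.6125%


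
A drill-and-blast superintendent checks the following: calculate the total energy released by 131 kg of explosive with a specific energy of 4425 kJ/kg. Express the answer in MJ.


Energy = mass * specific_energy / 1000
= 131 * 4425 / 1000
= 579675 / 1000
= 579.675 MJ

579.675 MJ


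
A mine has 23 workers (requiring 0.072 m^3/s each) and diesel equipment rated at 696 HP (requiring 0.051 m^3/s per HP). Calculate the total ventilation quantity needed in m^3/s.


Airflow for workers:
Q_people = 23 * 0.072 = 1.656 m^3/s
Airflow for diesel equipment:
Q_diesel = 696 * 0.051 = 35.496 m^3/s
Total ventilation:
Q_total = 1.656 + 35.496
= 37.152 m^3/s

37.152 m^3/s


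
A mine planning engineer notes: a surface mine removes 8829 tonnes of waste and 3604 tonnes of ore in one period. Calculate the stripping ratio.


Stripping ratio = waste tonnage / ore tonnage
= 8829 / 3604
= 2.4498

2.4498


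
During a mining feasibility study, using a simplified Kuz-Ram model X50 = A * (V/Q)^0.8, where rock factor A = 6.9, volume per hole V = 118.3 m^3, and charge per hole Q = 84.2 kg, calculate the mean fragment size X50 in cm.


9.0571 cm

Compute V/Q:
V/Q = 118.3 / 84.2 = 1.404988124
Raise to the power 0.8:
(V/Q)^0.8 = 1.404988124^0.8 = 1.312617296
Multiply by A:
X50 = 6.9 * 1.312617296
= 9.0571 cm


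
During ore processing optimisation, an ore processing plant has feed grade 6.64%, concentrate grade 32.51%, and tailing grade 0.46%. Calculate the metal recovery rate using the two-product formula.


94.4081%

Using the two-product formula:
R = 100 * c * (f - t) / (f * (c - t))
Numerator = 100 * 32.51 * (6.64 - 0.46)
= 100 * 32.51 * 6.18
= 20091.18
Denominator = 6.64 * (32.51 - 0.46)
= 6.64 * 32.05
= 212.812
R = 20091.18 / 212.812
= 94.4081%


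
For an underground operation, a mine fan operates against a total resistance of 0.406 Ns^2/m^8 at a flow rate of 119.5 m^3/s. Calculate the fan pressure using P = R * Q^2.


5797.7815 Pa

Compute Q^2:
Q^2 = 119.5^2 = 14280.25
Compute pressure:
P = R * Q^2 = 0.406 * 14280.25
= 5797.7815 Pa


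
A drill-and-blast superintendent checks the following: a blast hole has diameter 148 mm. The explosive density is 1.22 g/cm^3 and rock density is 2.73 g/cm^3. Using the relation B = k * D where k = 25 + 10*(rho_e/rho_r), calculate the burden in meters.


4.3614 m

First, compute k:
rho_e / rho_r = 1.22 / 2.73 = 0.4468864469
k = 25 + 10 * 0.4468864469 = 29.46886447
Then, compute burden:
B = k * D / 1000 = 29.46886447 * 148 / 1000
= 4361.391941 / 1000
= 4.3614 m


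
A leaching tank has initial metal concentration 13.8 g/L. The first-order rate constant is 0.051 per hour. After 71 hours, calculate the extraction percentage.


Compute the exponent:
-k * t = -0.051 * 71 = -3.621
Remaining concentration:
C = 13.8 * exp(-3.621)
= 13.8 * 0.0267559072
= 0.3692315194 g/L
Extracted = 13.8 - 0.3692315194 = 13.43076848 g/L
Extraction % = 13.43076848 / 13.8 * 100
= 97.3244%

97.3244%


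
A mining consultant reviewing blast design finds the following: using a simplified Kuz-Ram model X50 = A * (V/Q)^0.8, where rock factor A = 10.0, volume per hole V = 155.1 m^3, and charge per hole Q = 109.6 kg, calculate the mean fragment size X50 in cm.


13.202 cm

Compute V/Q:
V/Q = 155.1 / 109.6 = 1.415145985
Raise to the power 0.8:
(V/Q)^0.8 = 1.415145985^0.8 = 1.32020385
Multiply by A:
X50 = 10.0 * 1.32020385
= 13.202 cm


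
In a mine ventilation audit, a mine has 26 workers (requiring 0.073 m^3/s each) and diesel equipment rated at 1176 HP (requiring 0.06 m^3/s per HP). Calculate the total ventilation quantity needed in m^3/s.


72.458 m^3/s

Airflow for workers:
Q_people = 26 * 0.073 = 1.898 m^3/s
Airflow for diesel equipment:
Q_diesel = 1176 * 0.06 = 70.56 m^3/s
Total ventilation:
Q_total = 1.898 + 70.56
= 72.458 m^3/s


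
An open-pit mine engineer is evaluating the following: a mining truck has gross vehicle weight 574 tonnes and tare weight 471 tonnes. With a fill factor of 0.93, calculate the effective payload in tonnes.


95.79 tonnes

Maximum payload = gross - tare
= 574 - 471 = 103 tonnes
Effective payload = max payload * fill factor
= 103 * 0.93
= 95.79 tonnes


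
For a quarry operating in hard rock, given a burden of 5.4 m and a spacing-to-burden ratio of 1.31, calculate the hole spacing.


7.074 m

Spacing = burden * ratio
= 5.4 * 1.31
= 7.074 m


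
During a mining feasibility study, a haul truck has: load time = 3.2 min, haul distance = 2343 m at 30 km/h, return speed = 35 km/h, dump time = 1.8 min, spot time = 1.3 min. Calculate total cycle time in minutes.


15.0026 min

Convert haul speed to m/min: 30 * 1000/60 = 500 m/min
Haul time = 2343 / 500 = 4.686 min
Convert return speed to m/min: 35 * 1000/60 = 583.3333333 m/min
Return time = 2343 / 583.3333333 = 4.016571429 min
Total cycle time:
= 3.2 + 4.686 + 1.8 + 4.016571429 + 1.3
= 15.0026 min


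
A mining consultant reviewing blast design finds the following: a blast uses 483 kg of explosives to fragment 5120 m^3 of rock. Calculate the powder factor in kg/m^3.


0.0943 kg/m^3

Powder factor = explosive mass / rock volume
= 483 / 5120
= 0.0943 kg/m^3


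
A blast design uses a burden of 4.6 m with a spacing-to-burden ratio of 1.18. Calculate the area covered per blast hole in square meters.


24.9688 m^2

First, find the spacing:
Spacing = burden * ratio = 4.6 * 1.18
= 5.428 m
Then, calculate the area:
Area = burden * spacing = 4.6 * 5.428
= 24.9688 m^2


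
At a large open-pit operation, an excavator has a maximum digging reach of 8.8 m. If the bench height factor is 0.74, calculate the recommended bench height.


6.512 m

Bench height = reach * factor
= 8.8 * 0.74
= 6.512 m


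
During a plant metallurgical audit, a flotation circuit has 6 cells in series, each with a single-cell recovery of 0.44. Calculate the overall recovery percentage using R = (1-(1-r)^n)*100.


96.9159%

Complement of single-cell recovery:
1 - r = 1 - 0.44 = 0.56
Raise to power n:
(1 - r)^6 = 0.56^6 = 0.03084097946
Overall recovery:
R = (1 - 0.03084097946) * 100
= 96.9159%


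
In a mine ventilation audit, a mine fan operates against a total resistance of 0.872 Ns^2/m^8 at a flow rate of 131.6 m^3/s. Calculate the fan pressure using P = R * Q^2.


15101.7843 Pa

Compute Q^2:
Q^2 = 131.6^2 = 17318.56
Compute pressure:
P = R * Q^2 = 0.872 * 17318.56
= 15101.7843 Pa


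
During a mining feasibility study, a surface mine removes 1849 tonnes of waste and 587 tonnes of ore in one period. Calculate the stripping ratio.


3.1499

Stripping ratio = waste tonnage / ore tonnage
= 1849 / 587
= 3.1499


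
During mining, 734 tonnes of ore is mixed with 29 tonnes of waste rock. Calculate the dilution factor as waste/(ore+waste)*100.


Total material = ore + waste
= 734 + 29 = 763 tonnes
Dilution = waste / total * 100
= 29 / 763 * 100
= 0.0380078637 * 100
= 3.8008%

3.8008%


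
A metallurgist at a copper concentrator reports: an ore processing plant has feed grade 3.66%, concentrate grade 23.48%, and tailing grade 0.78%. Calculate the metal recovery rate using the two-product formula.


Using the two-product formula:
R = 100 * c * (f - t) / (f * (c - t))
Numerator = 100 * 23.48 * (3.66 - 0.78)
= 100 * 23.48 * 2.88
= 6762.24
Denominator = 3.66 * (23.48 - 0.78)
= 3.66 * 22.7
= 83.082
R = 6762.24 / 83.082
= 81.3924%

81.3924%


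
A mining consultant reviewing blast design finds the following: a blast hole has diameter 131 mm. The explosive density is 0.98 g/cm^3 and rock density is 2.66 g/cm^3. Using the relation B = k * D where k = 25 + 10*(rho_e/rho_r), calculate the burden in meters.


3.7576 m

First, compute k:
rho_e / rho_r = 0.98 / 2.66 = 0.3684210526
k = 25 + 10 * 0.3684210526 = 28.68421053
Then, compute burden:
B = k * D / 1000 = 28.68421053 * 131 / 1000
= 3757.631579 / 1000
= 3.7576 m


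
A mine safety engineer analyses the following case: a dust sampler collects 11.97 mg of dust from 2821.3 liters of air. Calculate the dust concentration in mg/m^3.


4.2427 mg/m^3

Convert liters to m^3: 1 m^3 = 1000 L
Concentration = mass / volume * 1000
= 11.97 / 2821.3 * 1000
= 0.004242724985 * 1000
= 4.2427 mg/m^3


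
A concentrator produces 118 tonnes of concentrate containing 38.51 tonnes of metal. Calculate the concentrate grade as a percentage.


32.6356%

Grade = (metal in concentrate / concentrate mass) * 100
= (38.51 / 118) * 100
= 0.3263559322 * 100
= 32.6356%


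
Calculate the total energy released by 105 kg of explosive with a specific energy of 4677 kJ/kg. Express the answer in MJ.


491.085 MJ

Energy = mass * specific_energy / 1000
= 105 * 4677 / 1000
= 491085 / 1000
= 491.085 MJ


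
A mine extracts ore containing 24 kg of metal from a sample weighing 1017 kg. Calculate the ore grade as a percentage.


2.3599%

Ore grade = (metal mass / ore mass) * 100
= (24 / 1017) * 100
= 0.02359882006 * 100
= 2.3599%


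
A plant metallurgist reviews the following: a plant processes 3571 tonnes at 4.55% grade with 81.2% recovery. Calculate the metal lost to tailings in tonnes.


30.5463 tonnes

Total metal in feed:
= 3571 * 4.55 / 100 = 162.4805 tonnes
Metal recovered:
= 162.4805 * 81.2 / 100 = 131.934166 tonnes
Metal lost to tailings:
= 162.4805 - 131.934166
= 30.5463 tonnes


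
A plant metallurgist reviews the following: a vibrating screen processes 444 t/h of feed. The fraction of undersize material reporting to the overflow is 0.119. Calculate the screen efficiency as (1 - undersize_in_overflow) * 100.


Screen efficiency = (1 - fraction of undersize in overflow) * 100
= (1 - 0.119) * 100
= 0.881 * 100
= 88.1%

88.1%


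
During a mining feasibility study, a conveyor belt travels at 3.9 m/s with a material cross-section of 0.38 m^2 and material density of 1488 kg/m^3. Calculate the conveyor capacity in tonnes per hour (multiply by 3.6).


7938.7776 t/h

Volumetric flow = speed * area
= 3.9 * 0.38 = 1.482 m^3/s
Mass flow = volumetric * density
= 1.482 * 1488 = 2205.216 kg/s
Convert to t/h: multiply by 3.6
Capacity = 2205.216 * 3.6
= 7938.7776 t/h


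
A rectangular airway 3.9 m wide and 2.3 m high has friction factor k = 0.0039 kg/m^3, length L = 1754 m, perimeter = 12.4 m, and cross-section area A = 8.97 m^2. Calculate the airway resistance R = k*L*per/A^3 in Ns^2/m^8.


0.1175 Ns^2/m^8

Compute the numerator:
k * L * per = 0.0039 * 1754 * 12.4
= 84.82344
Compute the denominator:
A^3 = 8.97^3 = 721.734273
Resistance:
R = 84.82344 / 721.734273
= 0.1175 Ns^2/m^8


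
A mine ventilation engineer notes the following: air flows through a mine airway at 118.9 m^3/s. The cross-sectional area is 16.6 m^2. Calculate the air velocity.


7.1627 m/s

Velocity = flow rate / cross-sectional area
= 118.9 / 16.6
= 7.1627 m/s


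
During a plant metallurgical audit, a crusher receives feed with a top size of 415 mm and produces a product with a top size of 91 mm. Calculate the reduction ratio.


Reduction ratio = feed size / product size
= 415 / 91
= 4.5604

4.5604


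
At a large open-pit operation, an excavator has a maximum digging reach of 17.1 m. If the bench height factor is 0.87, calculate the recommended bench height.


14.877 m

Bench height = reach * factor
= 17.1 * 0.87
= 14.877 m


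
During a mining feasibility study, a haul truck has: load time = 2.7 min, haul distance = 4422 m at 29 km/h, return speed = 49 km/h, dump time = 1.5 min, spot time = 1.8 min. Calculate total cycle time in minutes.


20.5637 min

Convert haul speed to m/min: 29 * 1000/60 = 483.3333333 m/min
Haul time = 4422 / 483.3333333 = 9.148965517 min
Convert return speed to m/min: 49 * 1000/60 = 816.6666667 m/min
Return time = 4422 / 816.6666667 = 5.414693878 min
Total cycle time:
= 2.7 + 9.148965517 + 1.5 + 5.414693878 + 1.8
= 20.5637 min


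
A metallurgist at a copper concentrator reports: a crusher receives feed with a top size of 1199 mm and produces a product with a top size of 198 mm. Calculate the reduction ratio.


6.0556

Reduction ratio = feed size / product size
= 1199 / 198
= 6.0556


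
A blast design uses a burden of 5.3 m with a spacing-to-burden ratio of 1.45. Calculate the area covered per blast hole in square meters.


40.7305 m^2

First, find the spacing:
Spacing = burden * ratio = 5.3 * 1.45
= 7.685 m
Then, calculate the area:
Area = burden * spacing = 5.3 * 7.685
= 40.7305 m^2


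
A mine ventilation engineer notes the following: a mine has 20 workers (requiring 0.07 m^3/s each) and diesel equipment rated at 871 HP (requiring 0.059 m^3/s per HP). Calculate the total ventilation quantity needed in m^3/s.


52.789 m^3/s

Airflow for workers:
Q_people = 20 * 0.07 = 1.4 m^3/s
Airflow for diesel equipment:
Q_diesel = 871 * 0.059 = 51.389 m^3/s
Total ventilation:
Q_total = 1.4 + 51.389
= 52.789 m^3/s


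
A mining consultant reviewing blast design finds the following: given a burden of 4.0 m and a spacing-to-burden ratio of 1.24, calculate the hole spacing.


4.96 m

Spacing = burden * ratio
= 4.0 * 1.24
= 4.96 m


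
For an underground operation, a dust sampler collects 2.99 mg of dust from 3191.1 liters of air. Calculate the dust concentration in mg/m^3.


Convert liters to m^3: 1 m^3 = 1000 L
Concentration = mass / volume * 1000
= 2.99 / 3191.1 * 1000
= 0.0009369809783 * 1000
= 0.937 mg/m^3

0.937 mg/m^3


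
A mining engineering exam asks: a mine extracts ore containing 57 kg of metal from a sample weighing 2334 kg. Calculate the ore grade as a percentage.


Ore grade = (metal mass / ore mass) * 100
= (57 / 2334) * 100
= 0.02442159383 * 100
= 2.4422%

2.4422%


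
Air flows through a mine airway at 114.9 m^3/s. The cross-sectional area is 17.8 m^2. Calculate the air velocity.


6.4551 m/s

Velocity = flow rate / cross-sectional area
= 114.9 / 17.8
= 6.4551 m/s


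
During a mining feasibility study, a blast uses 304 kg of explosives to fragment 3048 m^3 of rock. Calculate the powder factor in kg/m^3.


0.0997 kg/m^3

Powder factor = explosive mass / rock volume
= 304 / 3048
= 0.0997 kg/m^3


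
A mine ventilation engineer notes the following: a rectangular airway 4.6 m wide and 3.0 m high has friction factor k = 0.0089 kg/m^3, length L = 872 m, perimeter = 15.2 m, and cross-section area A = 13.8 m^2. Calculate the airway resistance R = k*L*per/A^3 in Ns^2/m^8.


0.0449 Ns^2/m^8

Compute the numerator:
k * L * per = 0.0089 * 872 * 15.2
= 117.96416
Compute the denominator:
A^3 = 13.8^3 = 2628.072
Resistance:
R = 117.96416 / 2628.072
= 0.0449 Ns^2/m^8


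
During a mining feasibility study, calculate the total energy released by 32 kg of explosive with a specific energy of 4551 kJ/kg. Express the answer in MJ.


145.632 MJ

Energy = mass * specific_energy / 1000
= 32 * 4551 / 1000
= 145632 / 1000
= 145.632 MJ


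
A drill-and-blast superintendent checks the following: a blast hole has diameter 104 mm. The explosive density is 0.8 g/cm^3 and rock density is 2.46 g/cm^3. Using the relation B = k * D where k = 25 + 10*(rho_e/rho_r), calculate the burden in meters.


2.9382 m

First, compute k:
rho_e / rho_r = 0.8 / 2.46 = 0.325203252
k = 25 + 10 * 0.325203252 = 28.25203252
Then, compute burden:
B = k * D / 1000 = 28.25203252 * 104 / 1000
= 2938.211382 / 1000
= 2.9382 m


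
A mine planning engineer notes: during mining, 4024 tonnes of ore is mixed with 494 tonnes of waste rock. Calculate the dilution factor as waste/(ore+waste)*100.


10.934%

Total material = ore + waste
= 4024 + 494 = 4518 tonnes
Dilution = waste / total * 100
= 494 / 4518 * 100
= 0.1093404161 * 100
= 10.934%


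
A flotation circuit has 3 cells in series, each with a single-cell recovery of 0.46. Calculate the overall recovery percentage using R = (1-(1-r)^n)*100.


Complement of single-cell recovery:
1 - r = 1 - 0.46 = 0.54
Raise to power n:
(1 - r)^3 = 0.54^3 = 0.157464
Overall recovery:
R = (1 - 0.157464) * 100
= 84.2536%

84.2536%


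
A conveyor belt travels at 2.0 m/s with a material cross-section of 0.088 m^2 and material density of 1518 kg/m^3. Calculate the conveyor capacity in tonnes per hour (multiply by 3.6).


961.8048 t/h

Volumetric flow = speed * area
= 2.0 * 0.088 = 0.176 m^3/s
Mass flow = volumetric * density
= 0.176 * 1518 = 267.168 kg/s
Convert to t/h: multiply by 3.6
Capacity = 267.168 * 3.6
= 961.8048 t/h


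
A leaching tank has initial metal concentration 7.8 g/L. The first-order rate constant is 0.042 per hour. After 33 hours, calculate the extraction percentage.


Compute the exponent:
-k * t = -0.042 * 33 = -1.386
Remaining concentration:
C = 7.8 * exp(-1.386)
= 7.8 * 0.2500736011
= 1.950574089 g/L
Extracted = 7.8 - 1.950574089 = 5.849425911 g/L
Extraction % = 5.849425911 / 7.8 * 100
= 74.9926%

74.9926%


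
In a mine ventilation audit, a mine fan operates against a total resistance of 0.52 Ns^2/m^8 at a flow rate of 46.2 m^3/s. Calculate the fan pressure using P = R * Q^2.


Compute Q^2:
Q^2 = 46.2^2 = 2134.44
Compute pressure:
P = R * Q^2 = 0.52 * 2134.44
= 1109.9088 Pa

1109.9088 Pa


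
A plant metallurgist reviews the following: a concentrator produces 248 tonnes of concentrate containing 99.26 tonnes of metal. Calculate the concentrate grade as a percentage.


40.0242%

Grade = (metal in concentrate / concentrate mass) * 100
= (99.26 / 248) * 100
= 0.4002419355 * 100
= 40.0242%


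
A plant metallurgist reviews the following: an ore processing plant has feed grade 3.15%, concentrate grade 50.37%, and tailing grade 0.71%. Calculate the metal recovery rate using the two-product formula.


78.5678%

Using the two-product formula:
R = 100 * c * (f - t) / (f * (c - t))
Numerator = 100 * 50.37 * (3.15 - 0.71)
= 100 * 50.37 * 2.44
= 12290.28
Denominator = 3.15 * (50.37 - 0.71)
= 3.15 * 49.66
= 156.429
R = 12290.28 / 156.429
= 78.5678%


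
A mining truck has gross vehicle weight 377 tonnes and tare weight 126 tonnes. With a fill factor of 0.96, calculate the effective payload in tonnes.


Maximum payload = gross - tare
= 377 - 126 = 251 tonnes
Effective payload = max payload * fill factor
= 251 * 0.96
= 240.96 tonnes

240.96 tonnes


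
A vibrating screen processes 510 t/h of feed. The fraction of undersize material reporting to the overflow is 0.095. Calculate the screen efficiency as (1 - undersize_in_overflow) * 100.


90.5%

Screen efficiency = (1 - fraction of undersize in overflow) * 100
= (1 - 0.095) * 100
= 0.905 * 100
= 90.5%


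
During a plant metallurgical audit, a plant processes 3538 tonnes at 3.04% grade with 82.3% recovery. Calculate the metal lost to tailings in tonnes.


19.0373 tonnes

Total metal in feed:
= 3538 * 3.04 / 100 = 107.5552 tonnes
Metal recovered:
= 107.5552 * 82.3 / 100 = 88.5179296 tonnes
Metal lost to tailings:
= 107.5552 - 88.5179296
= 19.0373 tonnes


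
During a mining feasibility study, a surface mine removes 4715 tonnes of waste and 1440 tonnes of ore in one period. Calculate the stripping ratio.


3.2743

Stripping ratio = waste tonnage / ore tonnage
= 4715 / 1440
= 3.2743


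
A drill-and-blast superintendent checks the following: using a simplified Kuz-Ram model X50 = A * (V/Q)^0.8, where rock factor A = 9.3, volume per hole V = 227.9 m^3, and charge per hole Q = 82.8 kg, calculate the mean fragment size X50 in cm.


Compute V/Q:
V/Q = 227.9 / 82.8 = 2.752415459
Raise to the power 0.8:
(V/Q)^0.8 = 2.752415459^0.8 = 2.247869997
Multiply by A:
X50 = 9.3 * 2.247869997
= 20.9052 cm

20.9052 cm


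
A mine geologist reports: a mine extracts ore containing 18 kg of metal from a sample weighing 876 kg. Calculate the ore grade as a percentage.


2.0548%

Ore grade = (metal mass / ore mass) * 100
= (18 / 876) * 100
= 0.02054794521 * 100
= 2.0548%


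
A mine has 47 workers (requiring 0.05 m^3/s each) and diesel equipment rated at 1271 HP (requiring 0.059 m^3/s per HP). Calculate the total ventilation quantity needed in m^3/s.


Airflow for workers:
Q_people = 47 * 0.05 = 2.35 m^3/s
Airflow for diesel equipment:
Q_diesel = 1271 * 0.059 = 74.989 m^3/s
Total ventilation:
Q_total = 2.35 + 74.989
= 77.339 m^3/s

77.339 m^3/s
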